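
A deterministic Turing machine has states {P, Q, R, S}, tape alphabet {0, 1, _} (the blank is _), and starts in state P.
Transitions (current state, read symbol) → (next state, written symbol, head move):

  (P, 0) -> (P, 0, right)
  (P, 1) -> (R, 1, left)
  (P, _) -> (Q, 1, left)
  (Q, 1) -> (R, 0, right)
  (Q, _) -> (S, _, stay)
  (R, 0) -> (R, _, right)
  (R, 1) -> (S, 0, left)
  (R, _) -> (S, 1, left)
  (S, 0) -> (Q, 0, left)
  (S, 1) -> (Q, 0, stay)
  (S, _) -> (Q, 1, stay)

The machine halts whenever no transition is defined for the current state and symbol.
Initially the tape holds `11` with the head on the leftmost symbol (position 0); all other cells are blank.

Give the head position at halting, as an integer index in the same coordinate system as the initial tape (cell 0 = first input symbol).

state=P head=0 tape=___[1]1_   (P,1)→(R,1,left)
state=R head=-1 tape=__[_]11_   (R,_)→(S,1,left)
state=S head=-2 tape=_[_]111_   (S,_)→(Q,1,stay)
state=Q head=-2 tape=_[1]111_   (Q,1)→(R,0,right)
state=R head=-1 tape=_0[1]11_   (R,1)→(S,0,left)
state=S head=-2 tape=_[0]011_   (S,0)→(Q,0,left)
state=Q head=-3 tape=[_]0011_   (Q,_)→(S,_,stay)
state=S head=-3 tape=[_]0011_   (S,_)→(Q,1,stay)
state=Q head=-3 tape=[1]0011_   (Q,1)→(R,0,right)
state=R head=-2 tape=0[0]011_   (R,0)→(R,_,right)
state=R head=-1 tape=0_[0]11_   (R,0)→(R,_,right)
state=R head=0 tape=0__[1]1_   (R,1)→(S,0,left)
state=S head=-1 tape=0_[_]01_   (S,_)→(Q,1,stay)
state=Q head=-1 tape=0_[1]01_   (Q,1)→(R,0,right)
state=R head=0 tape=0_0[0]1_   (R,0)→(R,_,right)
state=R head=1 tape=0_0_[1]_   (R,1)→(S,0,left)
state=S head=0 tape=0_0[_]0_   (S,_)→(Q,1,stay)
state=Q head=0 tape=0_0[1]0_   (Q,1)→(R,0,right)
state=R head=1 tape=0_00[0]_   (R,0)→(R,_,right)
state=R head=2 tape=0_00_[_]   (R,_)→(S,1,left)
state=S head=1 tape=0_00[_]1   (S,_)→(Q,1,stay)
state=Q head=1 tape=0_00[1]1   (Q,1)→(R,0,right)
state=R head=2 tape=0_000[1]   (R,1)→(S,0,left)
state=S head=1 tape=0_00[0]0   (S,0)→(Q,0,left)
state=Q head=0 tape=0_0[0]00
At halt the head is at cell 0.

0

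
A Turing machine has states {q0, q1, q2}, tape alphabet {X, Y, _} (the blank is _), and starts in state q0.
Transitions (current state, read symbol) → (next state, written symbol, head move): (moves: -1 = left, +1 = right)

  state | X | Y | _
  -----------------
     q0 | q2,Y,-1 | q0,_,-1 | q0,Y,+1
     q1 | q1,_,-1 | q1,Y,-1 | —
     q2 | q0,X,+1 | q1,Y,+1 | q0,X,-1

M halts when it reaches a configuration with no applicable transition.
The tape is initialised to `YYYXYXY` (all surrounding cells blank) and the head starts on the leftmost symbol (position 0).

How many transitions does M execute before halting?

q0 | ____[Y]YYXYXY   read Y → write _, move -1, go to q0
q0 | ___[_]_YYXYXY   read _ → write Y, move +1, go to q0
q0 | ___Y[_]YYXYXY   read _ → write Y, move +1, go to q0
q0 | ___YY[Y]YXYXY   read Y → write _, move -1, go to q0
q0 | ___Y[Y]_YXYXY   read Y → write _, move -1, go to q0
q0 | ___[Y]__YXYXY   read Y → write _, move -1, go to q0
q0 | __[_]___YXYXY   read _ → write Y, move +1, go to q0
q0 | __Y[_]__YXYXY   read _ → write Y, move +1, go to q0
q0 | __YY[_]_YXYXY   read _ → write Y, move +1, go to q0
q0 | __YYY[_]YXYXY   read _ → write Y, move +1, go to q0
q0 | __YYYY[Y]XYXY   read Y → write _, move -1, go to q0
q0 | __YYY[Y]_XYXY   read Y → write _, move -1, go to q0
q0 | __YY[Y]__XYXY   read Y → write _, move -1, go to q0
q0 | __Y[Y]___XYXY   read Y → write _, move -1, go to q0
q0 | __[Y]____XYXY   read Y → write _, move -1, go to q0
q0 | _[_]_____XYXY   read _ → write Y, move +1, go to q0
q0 | _Y[_]____XYXY   read _ → write Y, move +1, go to q0
q0 | _YY[_]___XYXY   read _ → write Y, move +1, go to q0
q0 | _YYY[_]__XYXY   read _ → write Y, move +1, go to q0
q0 | _YYYY[_]_XYXY   read _ → write Y, move +1, go to q0
q0 | _YYYYY[_]XYXY   read _ → write Y, move +1, go to q0
q0 | _YYYYYY[X]YXY   read X → write Y, move -1, go to q2
q2 | _YYYYY[Y]YYXY   read Y → write Y, move +1, go to q1
q1 | _YYYYYY[Y]YXY   read Y → write Y, move -1, go to q1
q1 | _YYYYY[Y]YYXY   read Y → write Y, move -1, go to q1
q1 | _YYYY[Y]YYYXY   read Y → write Y, move -1, go to q1
q1 | _YYY[Y]YYYYXY   read Y → write Y, move -1, go to q1
q1 | _YY[Y]YYYYYXY   read Y → write Y, move -1, go to q1
q1 | _Y[Y]YYYYYYXY   read Y → write Y, move -1, go to q1
q1 | _[Y]YYYYYYYXY   read Y → write Y, move -1, go to q1
q1 | [_]YYYYYYYYXY
M halts after 30 transitions.

30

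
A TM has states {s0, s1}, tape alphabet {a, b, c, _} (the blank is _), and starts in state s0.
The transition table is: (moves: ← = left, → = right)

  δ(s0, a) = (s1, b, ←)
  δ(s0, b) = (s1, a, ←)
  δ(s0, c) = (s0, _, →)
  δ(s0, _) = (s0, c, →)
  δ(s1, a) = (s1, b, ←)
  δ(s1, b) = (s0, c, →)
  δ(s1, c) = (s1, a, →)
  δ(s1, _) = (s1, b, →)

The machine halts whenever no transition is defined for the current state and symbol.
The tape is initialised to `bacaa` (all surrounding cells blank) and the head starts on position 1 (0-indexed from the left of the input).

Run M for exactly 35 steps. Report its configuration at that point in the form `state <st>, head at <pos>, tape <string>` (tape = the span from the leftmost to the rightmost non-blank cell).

state=s0 head=1 tape=___b[a]caa   (s0,a)→(s1,b,←)
state=s1 head=0 tape=___[b]bcaa   (s1,b)→(s0,c,→)
state=s0 head=1 tape=___c[b]caa   (s0,b)→(s1,a,←)
state=s1 head=0 tape=___[c]acaa   (s1,c)→(s1,a,→)
state=s1 head=1 tape=___a[a]caa   (s1,a)→(s1,b,←)
state=s1 head=0 tape=___[a]bcaa   (s1,a)→(s1,b,←)
state=s1 head=-1 tape=__[_]bbcaa   (s1,_)→(s1,b,→)
state=s1 head=0 tape=__b[b]bcaa   (s1,b)→(s0,c,→)
state=s0 head=1 tape=__bc[b]caa   (s0,b)→(s1,a,←)
state=s1 head=0 tape=__b[c]acaa   (s1,c)→(s1,a,→)
state=s1 head=1 tape=__ba[a]caa   (s1,a)→(s1,b,←)
state=s1 head=0 tape=__b[a]bcaa   (s1,a)→(s1,b,←)
state=s1 head=-1 tape=__[b]bbcaa   (s1,b)→(s0,c,→)
state=s0 head=0 tape=__c[b]bcaa   (s0,b)→(s1,a,←)
state=s1 head=-1 tape=__[c]abcaa   (s1,c)→(s1,a,→)
state=s1 head=0 tape=__a[a]bcaa   (s1,a)→(s1,b,←)
state=s1 head=-1 tape=__[a]bbcaa   (s1,a)→(s1,b,←)
state=s1 head=-2 tape=_[_]bbbcaa   (s1,_)→(s1,b,→)
state=s1 head=-1 tape=_b[b]bbcaa   (s1,b)→(s0,c,→)
state=s0 head=0 tape=_bc[b]bcaa   (s0,b)→(s1,a,←)
state=s1 head=-1 tape=_b[c]abcaa   (s1,c)→(s1,a,→)
state=s1 head=0 tape=_ba[a]bcaa   (s1,a)→(s1,b,←)
state=s1 head=-1 tape=_b[a]bbcaa   (s1,a)→(s1,b,←)
state=s1 head=-2 tape=_[b]bbbcaa   (s1,b)→(s0,c,→)
state=s0 head=-1 tape=_c[b]bbcaa   (s0,b)→(s1,a,←)
state=s1 head=-2 tape=_[c]abbcaa   (s1,c)→(s1,a,→)
state=s1 head=-1 tape=_a[a]bbcaa   (s1,a)→(s1,b,←)
state=s1 head=-2 tape=_[a]bbbcaa   (s1,a)→(s1,b,←)
state=s1 head=-3 tape=[_]bbbbcaa   (s1,_)→(s1,b,→)
state=s1 head=-2 tape=b[b]bbbcaa   (s1,b)→(s0,c,→)
state=s0 head=-1 tape=bc[b]bbcaa   (s0,b)→(s1,a,←)
state=s1 head=-2 tape=b[c]abbcaa   (s1,c)→(s1,a,→)
state=s1 head=-1 tape=ba[a]bbcaa   (s1,a)→(s1,b,←)
state=s1 head=-2 tape=b[a]bbbcaa   (s1,a)→(s1,b,←)
state=s1 head=-3 tape=[b]bbbbcaa   (s1,b)→(s0,c,→)
state=s0 head=-2 tape=c[b]bbbcaa
After 35 steps: state s0, head at -2, tape cbbbbcaa.

state s0, head at -2, tape cbbbbcaa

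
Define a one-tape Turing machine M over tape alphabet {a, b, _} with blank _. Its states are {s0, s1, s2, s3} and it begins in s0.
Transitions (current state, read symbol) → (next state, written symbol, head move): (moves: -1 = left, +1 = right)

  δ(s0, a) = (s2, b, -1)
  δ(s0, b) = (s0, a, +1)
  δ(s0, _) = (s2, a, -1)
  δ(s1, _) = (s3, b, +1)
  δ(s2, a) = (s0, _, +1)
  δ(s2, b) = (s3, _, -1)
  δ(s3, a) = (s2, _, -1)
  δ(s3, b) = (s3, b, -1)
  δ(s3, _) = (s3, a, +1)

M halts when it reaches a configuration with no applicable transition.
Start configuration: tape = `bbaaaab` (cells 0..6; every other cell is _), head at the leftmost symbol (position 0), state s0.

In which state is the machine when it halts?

s0 | [b]baaaab_   read b → write a, move +1, go to s0
s0 | a[b]aaaab_   read b → write a, move +1, go to s0
s0 | aa[a]aaab_   read a → write b, move -1, go to s2
s2 | a[a]baaab_   read a → write _, move +1, go to s0
s0 | a_[b]aaab_   read b → write a, move +1, go to s0
s0 | a_a[a]aab_   read a → write b, move -1, go to s2
s2 | a_[a]baab_   read a → write _, move +1, go to s0
s0 | a__[b]aab_   read b → write a, move +1, go to s0
s0 | a__a[a]ab_   read a → write b, move -1, go to s2
s2 | a__[a]bab_   read a → write _, move +1, go to s0
s0 | a___[b]ab_   read b → write a, move +1, go to s0
s0 | a___a[a]b_   read a → write b, move -1, go to s2
s2 | a___[a]bb_   read a → write _, move +1, go to s0
s0 | a____[b]b_   read b → write a, move +1, go to s0
s0 | a____a[b]_   read b → write a, move +1, go to s0
s0 | a____aa[_]   read _ → write a, move -1, go to s2
s2 | a____a[a]a   read a → write _, move +1, go to s0
s0 | a____a_[a]   read a → write b, move -1, go to s2
s2 | a____a[_]b
No transition is defined for (s2, _); M halts in state s2.

s2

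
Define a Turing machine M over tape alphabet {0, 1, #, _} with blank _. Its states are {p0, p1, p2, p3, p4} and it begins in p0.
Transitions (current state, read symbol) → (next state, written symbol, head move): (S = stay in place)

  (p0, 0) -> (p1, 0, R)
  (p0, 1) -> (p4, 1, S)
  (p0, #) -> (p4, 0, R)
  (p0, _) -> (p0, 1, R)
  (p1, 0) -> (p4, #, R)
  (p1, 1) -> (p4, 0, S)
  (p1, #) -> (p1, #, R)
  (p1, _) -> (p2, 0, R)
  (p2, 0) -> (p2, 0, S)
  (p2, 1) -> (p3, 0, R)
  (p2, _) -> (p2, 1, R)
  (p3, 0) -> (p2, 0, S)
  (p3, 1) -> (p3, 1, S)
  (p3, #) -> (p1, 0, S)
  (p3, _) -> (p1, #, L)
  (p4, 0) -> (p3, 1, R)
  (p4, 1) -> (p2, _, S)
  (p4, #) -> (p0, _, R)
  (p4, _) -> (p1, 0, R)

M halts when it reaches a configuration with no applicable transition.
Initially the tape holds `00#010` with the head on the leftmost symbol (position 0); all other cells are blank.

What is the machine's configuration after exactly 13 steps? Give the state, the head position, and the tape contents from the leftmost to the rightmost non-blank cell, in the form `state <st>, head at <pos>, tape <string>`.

p0 | [0]0#010   read 0 → write 0, move R, go to p1
p1 | 0[0]#010   read 0 → write #, move R, go to p4
p4 | 0#[#]010   read # → write _, move R, go to p0
p0 | 0#_[0]10   read 0 → write 0, move R, go to p1
p1 | 0#_0[1]0   read 1 → write 0, move S, go to p4
p4 | 0#_0[0]0   read 0 → write 1, move R, go to p3
p3 | 0#_01[0]   read 0 → write 0, move S, go to p2
p2 | 0#_01[0]   read 0 → write 0, move S, go to p2
p2 | 0#_01[0]   read 0 → write 0, move S, go to p2
p2 | 0#_01[0]   read 0 → write 0, move S, go to p2
p2 | 0#_01[0]   read 0 → write 0, move S, go to p2
p2 | 0#_01[0]   read 0 → write 0, move S, go to p2
p2 | 0#_01[0]   read 0 → write 0, move S, go to p2
p2 | 0#_01[0]
After 13 steps: state p2, head at 5, tape 0#_010.

state p2, head at 5, tape 0#_010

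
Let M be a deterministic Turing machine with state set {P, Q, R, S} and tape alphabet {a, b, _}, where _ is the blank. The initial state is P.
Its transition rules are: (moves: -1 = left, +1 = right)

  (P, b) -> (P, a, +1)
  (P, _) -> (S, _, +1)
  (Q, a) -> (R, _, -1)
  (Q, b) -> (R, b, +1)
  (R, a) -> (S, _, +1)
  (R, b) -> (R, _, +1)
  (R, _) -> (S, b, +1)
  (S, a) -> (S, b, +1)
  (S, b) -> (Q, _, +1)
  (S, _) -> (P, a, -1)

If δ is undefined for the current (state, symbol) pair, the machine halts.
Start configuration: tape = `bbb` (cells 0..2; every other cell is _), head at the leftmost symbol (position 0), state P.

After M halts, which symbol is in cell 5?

P | [b]bb___   read b → write a, move +1, go to P
P | a[b]b___   read b → write a, move +1, go to P
P | aa[b]___   read b → write a, move +1, go to P
P | aaa[_]__   read _ → write _, move +1, go to S
S | aaa_[_]_   read _ → write a, move -1, go to P
P | aaa[_]a_   read _ → write _, move +1, go to S
S | aaa_[a]_   read a → write b, move +1, go to S
S | aaa_b[_]   read _ → write a, move -1, go to P
P | aaa_[b]a   read b → write a, move +1, go to P
P | aaa_a[a]
Cell 5 holds a when M halts.

a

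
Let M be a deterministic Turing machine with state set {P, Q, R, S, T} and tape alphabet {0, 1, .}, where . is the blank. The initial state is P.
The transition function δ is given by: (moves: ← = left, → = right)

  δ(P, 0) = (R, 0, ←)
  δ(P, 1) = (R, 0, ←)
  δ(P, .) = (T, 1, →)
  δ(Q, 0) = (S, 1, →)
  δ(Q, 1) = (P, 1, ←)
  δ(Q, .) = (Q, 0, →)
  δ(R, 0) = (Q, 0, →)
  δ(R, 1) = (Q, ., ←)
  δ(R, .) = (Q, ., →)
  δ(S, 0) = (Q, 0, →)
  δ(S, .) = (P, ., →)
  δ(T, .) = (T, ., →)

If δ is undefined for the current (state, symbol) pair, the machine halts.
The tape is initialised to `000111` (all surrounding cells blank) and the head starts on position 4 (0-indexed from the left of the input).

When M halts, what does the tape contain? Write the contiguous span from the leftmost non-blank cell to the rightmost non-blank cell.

state=P head=4 tape=0001[1]1   (P,1)→(R,0,←)
state=R head=3 tape=000[1]01   (R,1)→(Q,.,←)
state=Q head=2 tape=00[0].01   (Q,0)→(S,1,→)
state=S head=3 tape=001[.]01   (S,.)→(P,.,→)
state=P head=4 tape=001.[0]1   (P,0)→(R,0,←)
state=R head=3 tape=001[.]01   (R,.)→(Q,.,→)
state=Q head=4 tape=001.[0]1   (Q,0)→(S,1,→)
state=S head=5 tape=001.1[1]
The non-blank tape span at halt is 001.11.

001.11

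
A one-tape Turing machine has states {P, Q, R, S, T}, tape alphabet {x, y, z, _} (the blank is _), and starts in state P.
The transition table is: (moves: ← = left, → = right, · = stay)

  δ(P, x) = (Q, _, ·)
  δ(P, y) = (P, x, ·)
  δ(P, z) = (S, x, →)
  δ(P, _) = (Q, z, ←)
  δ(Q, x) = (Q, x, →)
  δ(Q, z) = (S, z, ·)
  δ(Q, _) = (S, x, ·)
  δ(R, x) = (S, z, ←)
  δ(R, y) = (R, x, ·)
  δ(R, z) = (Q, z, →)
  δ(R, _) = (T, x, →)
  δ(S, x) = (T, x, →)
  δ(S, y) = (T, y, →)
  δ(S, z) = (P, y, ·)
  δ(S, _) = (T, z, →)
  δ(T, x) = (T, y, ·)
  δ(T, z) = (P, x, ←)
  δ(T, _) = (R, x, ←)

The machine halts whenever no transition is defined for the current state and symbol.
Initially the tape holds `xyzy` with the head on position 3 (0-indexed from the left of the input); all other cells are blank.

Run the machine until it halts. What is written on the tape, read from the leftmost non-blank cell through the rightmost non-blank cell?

xyxyx

state=P head=3 tape=xyz[y]_   (P,y)→(P,x,·)
state=P head=3 tape=xyz[x]_   (P,x)→(Q,_,·)
state=Q head=3 tape=xyz[_]_   (Q,_)→(S,x,·)
state=S head=3 tape=xyz[x]_   (S,x)→(T,x,→)
state=T head=4 tape=xyzx[_]   (T,_)→(R,x,←)
state=R head=3 tape=xyz[x]x   (R,x)→(S,z,←)
state=S head=2 tape=xy[z]zx   (S,z)→(P,y,·)
state=P head=2 tape=xy[y]zx   (P,y)→(P,x,·)
state=P head=2 tape=xy[x]zx   (P,x)→(Q,_,·)
state=Q head=2 tape=xy[_]zx   (Q,_)→(S,x,·)
state=S head=2 tape=xy[x]zx   (S,x)→(T,x,→)
state=T head=3 tape=xyx[z]x   (T,z)→(P,x,←)
state=P head=2 tape=xy[x]xx   (P,x)→(Q,_,·)
state=Q head=2 tape=xy[_]xx   (Q,_)→(S,x,·)
state=S head=2 tape=xy[x]xx   (S,x)→(T,x,→)
state=T head=3 tape=xyx[x]x   (T,x)→(T,y,·)
state=T head=3 tape=xyx[y]x
The non-blank tape span at halt is xyxyx.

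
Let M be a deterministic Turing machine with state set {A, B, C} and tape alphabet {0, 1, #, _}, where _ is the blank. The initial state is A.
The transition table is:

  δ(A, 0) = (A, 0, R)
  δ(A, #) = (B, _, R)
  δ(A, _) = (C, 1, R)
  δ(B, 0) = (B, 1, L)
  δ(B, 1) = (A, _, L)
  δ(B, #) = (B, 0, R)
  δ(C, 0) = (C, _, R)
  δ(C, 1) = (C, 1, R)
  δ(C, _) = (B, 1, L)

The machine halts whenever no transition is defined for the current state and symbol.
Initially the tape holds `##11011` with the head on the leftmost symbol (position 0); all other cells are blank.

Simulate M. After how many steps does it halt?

11

state=A head=0 tape=[#]#11011_   (A,#)→(B,_,R)
state=B head=1 tape=_[#]11011_   (B,#)→(B,0,R)
state=B head=2 tape=_0[1]1011_   (B,1)→(A,_,L)
state=A head=1 tape=_[0]_1011_   (A,0)→(A,0,R)
state=A head=2 tape=_0[_]1011_   (A,_)→(C,1,R)
state=C head=3 tape=_01[1]011_   (C,1)→(C,1,R)
state=C head=4 tape=_011[0]11_   (C,0)→(C,_,R)
state=C head=5 tape=_011_[1]1_   (C,1)→(C,1,R)
state=C head=6 tape=_011_1[1]_   (C,1)→(C,1,R)
state=C head=7 tape=_011_11[_]   (C,_)→(B,1,L)
state=B head=6 tape=_011_1[1]1   (B,1)→(A,_,L)
state=A head=5 tape=_011_[1]_1
M halts after 11 transitions.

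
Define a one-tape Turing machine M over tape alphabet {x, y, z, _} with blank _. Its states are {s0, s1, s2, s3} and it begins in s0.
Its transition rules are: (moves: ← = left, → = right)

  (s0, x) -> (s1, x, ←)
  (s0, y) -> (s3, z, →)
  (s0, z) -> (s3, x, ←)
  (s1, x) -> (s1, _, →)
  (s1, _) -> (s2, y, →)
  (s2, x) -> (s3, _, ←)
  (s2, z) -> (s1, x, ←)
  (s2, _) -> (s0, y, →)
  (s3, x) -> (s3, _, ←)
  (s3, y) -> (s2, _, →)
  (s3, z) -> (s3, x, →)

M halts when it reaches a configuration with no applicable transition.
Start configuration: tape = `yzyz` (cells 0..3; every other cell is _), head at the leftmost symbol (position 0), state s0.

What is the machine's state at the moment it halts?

s0 | [y]zyz_   read y → write z, move →, go to s3
s3 | z[z]yz_   read z → write x, move →, go to s3
s3 | zx[y]z_   read y → write _, move →, go to s2
s2 | zx_[z]_   read z → write x, move ←, go to s1
s1 | zx[_]x_   read _ → write y, move →, go to s2
s2 | zxy[x]_   read x → write _, move ←, go to s3
s3 | zx[y]__   read y → write _, move →, go to s2
s2 | zx_[_]_   read _ → write y, move →, go to s0
s0 | zx_y[_]
No transition is defined for (s0, _); M halts in state s0.

s0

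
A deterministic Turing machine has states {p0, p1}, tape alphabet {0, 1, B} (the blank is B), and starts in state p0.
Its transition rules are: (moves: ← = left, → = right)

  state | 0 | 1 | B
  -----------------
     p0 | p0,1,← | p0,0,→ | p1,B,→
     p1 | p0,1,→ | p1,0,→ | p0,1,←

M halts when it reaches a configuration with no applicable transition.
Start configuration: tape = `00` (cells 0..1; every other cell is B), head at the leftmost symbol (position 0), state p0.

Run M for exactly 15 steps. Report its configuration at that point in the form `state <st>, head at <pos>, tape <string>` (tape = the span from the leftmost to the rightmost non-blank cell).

state=p0 head=0 tape=B[0]0BBBB   (p0,0)→(p0,1,←)
state=p0 head=-1 tape=[B]10BBBB   (p0,B)→(p1,B,→)
state=p1 head=0 tape=B[1]0BBBB   (p1,1)→(p1,0,→)
state=p1 head=1 tape=B0[0]BBBB   (p1,0)→(p0,1,→)
state=p0 head=2 tape=B01[B]BBB   (p0,B)→(p1,B,→)
state=p1 head=3 tape=B01B[B]BB   (p1,B)→(p0,1,←)
state=p0 head=2 tape=B01[B]1BB   (p0,B)→(p1,B,→)
state=p1 head=3 tape=B01B[1]BB   (p1,1)→(p1,0,→)
state=p1 head=4 tape=B01B0[B]B   (p1,B)→(p0,1,←)
state=p0 head=3 tape=B01B[0]1B   (p0,0)→(p0,1,←)
state=p0 head=2 tape=B01[B]11B   (p0,B)→(p1,B,→)
state=p1 head=3 tape=B01B[1]1B   (p1,1)→(p1,0,→)
state=p1 head=4 tape=B01B0[1]B   (p1,1)→(p1,0,→)
state=p1 head=5 tape=B01B00[B]   (p1,B)→(p0,1,←)
state=p0 head=4 tape=B01B0[0]1   (p0,0)→(p0,1,←)
state=p0 head=3 tape=B01B[0]11
After 15 steps: state p0, head at 3, tape 01B011.

state p0, head at 3, tape 01B011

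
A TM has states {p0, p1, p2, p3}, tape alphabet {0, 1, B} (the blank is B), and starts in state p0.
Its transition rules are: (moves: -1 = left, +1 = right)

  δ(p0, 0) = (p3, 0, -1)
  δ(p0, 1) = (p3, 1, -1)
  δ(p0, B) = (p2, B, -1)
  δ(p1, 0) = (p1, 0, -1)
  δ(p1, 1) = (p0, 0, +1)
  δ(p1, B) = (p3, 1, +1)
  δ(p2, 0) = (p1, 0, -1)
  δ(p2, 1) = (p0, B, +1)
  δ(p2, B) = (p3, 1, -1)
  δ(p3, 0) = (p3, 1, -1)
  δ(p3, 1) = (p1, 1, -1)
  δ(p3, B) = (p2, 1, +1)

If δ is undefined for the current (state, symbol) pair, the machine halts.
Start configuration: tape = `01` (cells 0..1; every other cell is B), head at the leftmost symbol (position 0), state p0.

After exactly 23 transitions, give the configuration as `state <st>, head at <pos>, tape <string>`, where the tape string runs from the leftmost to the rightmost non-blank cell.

state p3, head at -3, tape 1B1101

state=p0 head=0 tape=BBBB[0]1   (p0,0)→(p3,0,-1)
state=p3 head=-1 tape=BBB[B]01   (p3,B)→(p2,1,+1)
state=p2 head=0 tape=BBB1[0]1   (p2,0)→(p1,0,-1)
state=p1 head=-1 tape=BBB[1]01   (p1,1)→(p0,0,+1)
state=p0 head=0 tape=BBB0[0]1   (p0,0)→(p3,0,-1)
state=p3 head=-1 tape=BBB[0]01   (p3,0)→(p3,1,-1)
state=p3 head=-2 tape=BB[B]101   (p3,B)→(p2,1,+1)
state=p2 head=-1 tape=BB1[1]01   (p2,1)→(p0,B,+1)
state=p0 head=0 tape=BB1B[0]1   (p0,0)→(p3,0,-1)
state=p3 head=-1 tape=BB1[B]01   (p3,B)→(p2,1,+1)
state=p2 head=0 tape=BB11[0]1   (p2,0)→(p1,0,-1)
state=p1 head=-1 tape=BB1[1]01   (p1,1)→(p0,0,+1)
state=p0 head=0 tape=BB10[0]1   (p0,0)→(p3,0,-1)
state=p3 head=-1 tape=BB1[0]01   (p3,0)→(p3,1,-1)
state=p3 head=-2 tape=BB[1]101   (p3,1)→(p1,1,-1)
state=p1 head=-3 tape=B[B]1101   (p1,B)→(p3,1,+1)
state=p3 head=-2 tape=B1[1]101   (p3,1)→(p1,1,-1)
state=p1 head=-3 tape=B[1]1101   (p1,1)→(p0,0,+1)
state=p0 head=-2 tape=B0[1]101   (p0,1)→(p3,1,-1)
state=p3 head=-3 tape=B[0]1101   (p3,0)→(p3,1,-1)
state=p3 head=-4 tape=[B]11101   (p3,B)→(p2,1,+1)
state=p2 head=-3 tape=1[1]1101   (p2,1)→(p0,B,+1)
state=p0 head=-2 tape=1B[1]101   (p0,1)→(p3,1,-1)
state=p3 head=-3 tape=1[B]1101
After 23 steps: state p3, head at -3, tape 1B1101.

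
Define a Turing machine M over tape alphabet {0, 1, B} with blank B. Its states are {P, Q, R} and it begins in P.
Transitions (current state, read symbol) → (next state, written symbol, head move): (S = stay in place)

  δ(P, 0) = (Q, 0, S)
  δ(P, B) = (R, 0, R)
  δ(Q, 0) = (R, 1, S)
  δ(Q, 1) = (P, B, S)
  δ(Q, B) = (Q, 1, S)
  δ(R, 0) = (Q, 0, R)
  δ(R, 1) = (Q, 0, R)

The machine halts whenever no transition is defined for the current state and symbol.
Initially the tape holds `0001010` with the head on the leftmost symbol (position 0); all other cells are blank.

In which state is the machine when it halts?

P | [0]001010BB   read 0 → write 0, move S, go to Q
Q | [0]001010BB   read 0 → write 1, move S, go to R
R | [1]001010BB   read 1 → write 0, move R, go to Q
Q | 0[0]01010BB   read 0 → write 1, move S, go to R
R | 0[1]01010BB   read 1 → write 0, move R, go to Q
Q | 00[0]1010BB   read 0 → write 1, move S, go to R
R | 00[1]1010BB   read 1 → write 0, move R, go to Q
Q | 000[1]010BB   read 1 → write B, move S, go to P
P | 000[B]010BB   read B → write 0, move R, go to R
R | 0000[0]10BB   read 0 → write 0, move R, go to Q
Q | 00000[1]0BB   read 1 → write B, move S, go to P
P | 00000[B]0BB   read B → write 0, move R, go to R
R | 000000[0]BB   read 0 → write 0, move R, go to Q
Q | 0000000[B]B   read B → write 1, move S, go to Q
Q | 0000000[1]B   read 1 → write B, move S, go to P
P | 0000000[B]B   read B → write 0, move R, go to R
R | 00000000[B]
No transition is defined for (R, B); M halts in state R.

R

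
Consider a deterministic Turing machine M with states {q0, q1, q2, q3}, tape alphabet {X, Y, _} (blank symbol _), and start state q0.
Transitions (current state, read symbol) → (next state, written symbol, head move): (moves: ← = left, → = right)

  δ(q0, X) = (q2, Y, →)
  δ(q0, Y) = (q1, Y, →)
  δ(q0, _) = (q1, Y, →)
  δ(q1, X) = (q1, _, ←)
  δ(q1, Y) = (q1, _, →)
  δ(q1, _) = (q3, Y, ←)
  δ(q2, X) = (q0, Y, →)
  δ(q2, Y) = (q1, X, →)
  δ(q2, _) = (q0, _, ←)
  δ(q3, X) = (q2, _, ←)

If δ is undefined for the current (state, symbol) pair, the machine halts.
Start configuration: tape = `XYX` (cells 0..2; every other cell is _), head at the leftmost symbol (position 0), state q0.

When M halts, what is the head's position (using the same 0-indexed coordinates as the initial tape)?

state=q0 head=0 tape=[X]YX   (q0,X)→(q2,Y,→)
state=q2 head=1 tape=Y[Y]X   (q2,Y)→(q1,X,→)
state=q1 head=2 tape=YX[X]   (q1,X)→(q1,_,←)
state=q1 head=1 tape=Y[X]_   (q1,X)→(q1,_,←)
state=q1 head=0 tape=[Y]__   (q1,Y)→(q1,_,→)
state=q1 head=1 tape=_[_]_   (q1,_)→(q3,Y,←)
state=q3 head=0 tape=[_]Y_
At halt the head is at cell 0.

0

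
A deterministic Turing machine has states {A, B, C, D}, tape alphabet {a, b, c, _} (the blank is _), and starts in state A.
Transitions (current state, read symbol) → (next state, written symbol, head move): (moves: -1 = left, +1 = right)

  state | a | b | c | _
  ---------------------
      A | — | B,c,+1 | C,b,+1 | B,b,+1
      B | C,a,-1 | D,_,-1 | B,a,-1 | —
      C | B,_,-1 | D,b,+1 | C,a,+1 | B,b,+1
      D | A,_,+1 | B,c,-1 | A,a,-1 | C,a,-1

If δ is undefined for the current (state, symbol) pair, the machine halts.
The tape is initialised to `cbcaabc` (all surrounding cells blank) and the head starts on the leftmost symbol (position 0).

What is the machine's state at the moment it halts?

A | [c]bcaabc   read c → write b, move +1, go to C
C | b[b]caabc   read b → write b, move +1, go to D
D | bb[c]aabc   read c → write a, move -1, go to A
A | b[b]aaabc   read b → write c, move +1, go to B
B | bc[a]aabc   read a → write a, move -1, go to C
C | b[c]aaabc   read c → write a, move +1, go to C
C | ba[a]aabc   read a → write _, move -1, go to B
B | b[a]_aabc   read a → write a, move -1, go to C
C | [b]a_aabc   read b → write b, move +1, go to D
D | b[a]_aabc   read a → write _, move +1, go to A
A | b_[_]aabc   read _ → write b, move +1, go to B
B | b_b[a]abc   read a → write a, move -1, go to C
C | b_[b]aabc   read b → write b, move +1, go to D
D | b_b[a]abc   read a → write _, move +1, go to A
A | b_b_[a]bc
No transition is defined for (A, a); M halts in state A.

A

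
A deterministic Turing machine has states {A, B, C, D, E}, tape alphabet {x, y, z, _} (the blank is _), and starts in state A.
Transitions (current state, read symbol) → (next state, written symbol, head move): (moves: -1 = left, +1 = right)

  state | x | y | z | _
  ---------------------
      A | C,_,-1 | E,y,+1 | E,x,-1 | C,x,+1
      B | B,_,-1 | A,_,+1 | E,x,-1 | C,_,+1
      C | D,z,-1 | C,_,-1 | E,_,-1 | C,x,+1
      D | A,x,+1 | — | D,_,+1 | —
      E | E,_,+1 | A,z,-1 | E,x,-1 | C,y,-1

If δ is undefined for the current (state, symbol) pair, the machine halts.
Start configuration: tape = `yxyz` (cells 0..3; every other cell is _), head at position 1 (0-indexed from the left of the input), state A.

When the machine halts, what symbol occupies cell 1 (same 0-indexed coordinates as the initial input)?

state=A head=1 tape=_y[x]yz   (A,x)→(C,_,-1)
state=C head=0 tape=_[y]_yz   (C,y)→(C,_,-1)
state=C head=-1 tape=[_]__yz   (C,_)→(C,x,+1)
state=C head=0 tape=x[_]_yz   (C,_)→(C,x,+1)
state=C head=1 tape=xx[_]yz   (C,_)→(C,x,+1)
state=C head=2 tape=xxx[y]z   (C,y)→(C,_,-1)
state=C head=1 tape=xx[x]_z   (C,x)→(D,z,-1)
state=D head=0 tape=x[x]z_z   (D,x)→(A,x,+1)
state=A head=1 tape=xx[z]_z   (A,z)→(E,x,-1)
state=E head=0 tape=x[x]x_z   (E,x)→(E,_,+1)
state=E head=1 tape=x_[x]_z   (E,x)→(E,_,+1)
state=E head=2 tape=x__[_]z   (E,_)→(C,y,-1)
state=C head=1 tape=x_[_]yz   (C,_)→(C,x,+1)
state=C head=2 tape=x_x[y]z   (C,y)→(C,_,-1)
state=C head=1 tape=x_[x]_z   (C,x)→(D,z,-1)
state=D head=0 tape=x[_]z_z
Cell 1 holds z when M halts.

z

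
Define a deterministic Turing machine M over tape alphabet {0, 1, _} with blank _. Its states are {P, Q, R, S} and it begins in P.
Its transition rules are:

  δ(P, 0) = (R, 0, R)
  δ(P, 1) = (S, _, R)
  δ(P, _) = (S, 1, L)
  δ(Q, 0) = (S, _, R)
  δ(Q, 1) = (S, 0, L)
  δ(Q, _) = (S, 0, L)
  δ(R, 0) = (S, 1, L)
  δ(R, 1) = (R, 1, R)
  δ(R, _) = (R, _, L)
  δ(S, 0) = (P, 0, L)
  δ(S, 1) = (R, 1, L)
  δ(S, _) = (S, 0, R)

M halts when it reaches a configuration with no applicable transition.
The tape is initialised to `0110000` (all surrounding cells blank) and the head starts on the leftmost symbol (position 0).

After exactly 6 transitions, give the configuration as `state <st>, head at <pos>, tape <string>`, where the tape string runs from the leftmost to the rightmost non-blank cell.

P | [0]110000   read 0 → write 0, move R, go to R
R | 0[1]10000   read 1 → write 1, move R, go to R
R | 01[1]0000   read 1 → write 1, move R, go to R
R | 011[0]000   read 0 → write 1, move L, go to S
S | 01[1]1000   read 1 → write 1, move L, go to R
R | 0[1]11000   read 1 → write 1, move R, go to R
R | 01[1]1000
After 6 steps: state R, head at 2, tape 0111000.

state R, head at 2, tape 0111000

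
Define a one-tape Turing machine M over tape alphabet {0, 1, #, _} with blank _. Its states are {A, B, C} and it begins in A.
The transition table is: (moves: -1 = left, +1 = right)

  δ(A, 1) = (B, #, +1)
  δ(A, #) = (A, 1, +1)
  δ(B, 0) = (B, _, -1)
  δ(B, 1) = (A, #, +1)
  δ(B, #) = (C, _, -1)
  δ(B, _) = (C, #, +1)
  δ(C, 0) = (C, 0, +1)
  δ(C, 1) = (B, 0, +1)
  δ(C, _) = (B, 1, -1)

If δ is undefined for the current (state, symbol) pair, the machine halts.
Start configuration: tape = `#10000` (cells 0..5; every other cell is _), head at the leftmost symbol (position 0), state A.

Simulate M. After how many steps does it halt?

23

state=A head=0 tape=___[#]10000   (A,#)→(A,1,+1)
state=A head=1 tape=___1[1]0000   (A,1)→(B,#,+1)
state=B head=2 tape=___1#[0]000   (B,0)→(B,_,-1)
state=B head=1 tape=___1[#]_000   (B,#)→(C,_,-1)
state=C head=0 tape=___[1]__000   (C,1)→(B,0,+1)
state=B head=1 tape=___0[_]_000   (B,_)→(C,#,+1)
state=C head=2 tape=___0#[_]000   (C,_)→(B,1,-1)
state=B head=1 tape=___0[#]1000   (B,#)→(C,_,-1)
state=C head=0 tape=___[0]_1000   (C,0)→(C,0,+1)
state=C head=1 tape=___0[_]1000   (C,_)→(B,1,-1)
state=B head=0 tape=___[0]11000   (B,0)→(B,_,-1)
state=B head=-1 tape=__[_]_11000   (B,_)→(C,#,+1)
state=C head=0 tape=__#[_]11000   (C,_)→(B,1,-1)
state=B head=-1 tape=__[#]111000   (B,#)→(C,_,-1)
state=C head=-2 tape=_[_]_111000   (C,_)→(B,1,-1)
state=B head=-3 tape=[_]1_111000   (B,_)→(C,#,+1)
state=C head=-2 tape=#[1]_111000   (C,1)→(B,0,+1)
state=B head=-1 tape=#0[_]111000   (B,_)→(C,#,+1)
state=C head=0 tape=#0#[1]11000   (C,1)→(B,0,+1)
state=B head=1 tape=#0#0[1]1000   (B,1)→(A,#,+1)
state=A head=2 tape=#0#0#[1]000   (A,1)→(B,#,+1)
state=B head=3 tape=#0#0##[0]00   (B,0)→(B,_,-1)
state=B head=2 tape=#0#0#[#]_00   (B,#)→(C,_,-1)
state=C head=1 tape=#0#0[#]__00
M halts after 23 transitions.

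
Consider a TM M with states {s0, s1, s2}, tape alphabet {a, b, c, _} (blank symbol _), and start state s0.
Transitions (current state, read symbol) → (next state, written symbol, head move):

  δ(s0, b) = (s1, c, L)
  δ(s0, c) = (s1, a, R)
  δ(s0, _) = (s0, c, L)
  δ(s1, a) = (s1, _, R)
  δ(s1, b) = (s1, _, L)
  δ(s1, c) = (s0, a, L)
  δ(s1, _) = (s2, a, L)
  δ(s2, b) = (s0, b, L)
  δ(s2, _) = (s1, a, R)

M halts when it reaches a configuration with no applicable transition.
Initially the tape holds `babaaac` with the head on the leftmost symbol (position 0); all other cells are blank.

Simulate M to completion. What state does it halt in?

s0 | __[b]abaaac   read b → write c, move L, go to s1
s1 | _[_]cabaaac   read _ → write a, move L, go to s2
s2 | [_]acabaaac   read _ → write a, move R, go to s1
s1 | a[a]cabaaac   read a → write _, move R, go to s1
s1 | a_[c]abaaac   read c → write a, move L, go to s0
s0 | a[_]aabaaac   read _ → write c, move L, go to s0
s0 | [a]caabaaac
No transition is defined for (s0, a); M halts in state s0.

s0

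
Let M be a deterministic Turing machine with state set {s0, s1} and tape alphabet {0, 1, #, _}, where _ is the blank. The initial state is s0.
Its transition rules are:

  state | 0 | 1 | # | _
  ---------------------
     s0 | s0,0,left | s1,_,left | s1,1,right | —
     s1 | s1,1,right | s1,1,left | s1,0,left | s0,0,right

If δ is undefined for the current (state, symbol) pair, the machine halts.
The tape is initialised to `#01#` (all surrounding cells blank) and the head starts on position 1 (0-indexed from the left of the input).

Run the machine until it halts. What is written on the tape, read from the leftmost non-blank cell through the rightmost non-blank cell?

s0 | _#[0]1#__   read 0 → write 0, move left, go to s0
s0 | _[#]01#__   read # → write 1, move right, go to s1
s1 | _1[0]1#__   read 0 → write 1, move right, go to s1
s1 | _11[1]#__   read 1 → write 1, move left, go to s1
s1 | _1[1]1#__   read 1 → write 1, move left, go to s1
s1 | _[1]11#__   read 1 → write 1, move left, go to s1
s1 | [_]111#__   read _ → write 0, move right, go to s0
s0 | 0[1]11#__   read 1 → write _, move left, go to s1
s1 | [0]_11#__   read 0 → write 1, move right, go to s1
s1 | 1[_]11#__   read _ → write 0, move right, go to s0
s0 | 10[1]1#__   read 1 → write _, move left, go to s1
s1 | 1[0]_1#__   read 0 → write 1, move right, go to s1
s1 | 11[_]1#__   read _ → write 0, move right, go to s0
s0 | 110[1]#__   read 1 → write _, move left, go to s1
s1 | 11[0]_#__   read 0 → write 1, move right, go to s1
s1 | 111[_]#__   read _ → write 0, move right, go to s0
s0 | 1110[#]__   read # → write 1, move right, go to s1
s1 | 11101[_]_   read _ → write 0, move right, go to s0
s0 | 111010[_]
The non-blank tape span at halt is 111010.

111010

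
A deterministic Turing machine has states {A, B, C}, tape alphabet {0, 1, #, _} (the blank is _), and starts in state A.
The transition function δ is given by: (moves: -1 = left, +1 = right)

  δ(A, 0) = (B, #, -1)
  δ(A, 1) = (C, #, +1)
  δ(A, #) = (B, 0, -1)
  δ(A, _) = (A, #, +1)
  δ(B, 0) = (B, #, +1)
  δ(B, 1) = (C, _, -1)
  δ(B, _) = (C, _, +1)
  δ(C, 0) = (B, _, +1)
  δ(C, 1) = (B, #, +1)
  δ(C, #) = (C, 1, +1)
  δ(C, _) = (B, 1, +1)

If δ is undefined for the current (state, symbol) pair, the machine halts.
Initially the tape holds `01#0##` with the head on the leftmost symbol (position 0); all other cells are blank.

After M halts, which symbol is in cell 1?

#

state=A head=0 tape=_[0]1#0##   (A,0)→(B,#,-1)
state=B head=-1 tape=[_]#1#0##   (B,_)→(C,_,+1)
state=C head=0 tape=_[#]1#0##   (C,#)→(C,1,+1)
state=C head=1 tape=_1[1]#0##   (C,1)→(B,#,+1)
state=B head=2 tape=_1#[#]0##
Cell 1 holds # when M halts.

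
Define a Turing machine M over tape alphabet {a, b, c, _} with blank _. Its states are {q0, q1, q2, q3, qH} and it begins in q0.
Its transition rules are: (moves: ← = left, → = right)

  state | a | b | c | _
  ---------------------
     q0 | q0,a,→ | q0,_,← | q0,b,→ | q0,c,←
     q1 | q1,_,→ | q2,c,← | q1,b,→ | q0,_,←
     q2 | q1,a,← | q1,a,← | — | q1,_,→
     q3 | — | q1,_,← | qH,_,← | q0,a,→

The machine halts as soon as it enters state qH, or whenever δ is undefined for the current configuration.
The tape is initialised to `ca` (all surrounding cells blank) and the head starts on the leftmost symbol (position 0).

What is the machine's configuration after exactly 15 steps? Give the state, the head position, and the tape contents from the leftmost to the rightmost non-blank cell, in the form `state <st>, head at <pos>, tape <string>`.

state q0, head at 1, tape ba__c

state=q0 head=0 tape=[c]a___   (q0,c)→(q0,b,→)
state=q0 head=1 tape=b[a]___   (q0,a)→(q0,a,→)
state=q0 head=2 tape=ba[_]__   (q0,_)→(q0,c,←)
state=q0 head=1 tape=b[a]c__   (q0,a)→(q0,a,→)
state=q0 head=2 tape=ba[c]__   (q0,c)→(q0,b,→)
state=q0 head=3 tape=bab[_]_   (q0,_)→(q0,c,←)
state=q0 head=2 tape=ba[b]c_   (q0,b)→(q0,_,←)
state=q0 head=1 tape=b[a]_c_   (q0,a)→(q0,a,→)
state=q0 head=2 tape=ba[_]c_   (q0,_)→(q0,c,←)
state=q0 head=1 tape=b[a]cc_   (q0,a)→(q0,a,→)
state=q0 head=2 tape=ba[c]c_   (q0,c)→(q0,b,→)
state=q0 head=3 tape=bab[c]_   (q0,c)→(q0,b,→)
state=q0 head=4 tape=babb[_]   (q0,_)→(q0,c,←)
state=q0 head=3 tape=bab[b]c   (q0,b)→(q0,_,←)
state=q0 head=2 tape=ba[b]_c   (q0,b)→(q0,_,←)
state=q0 head=1 tape=b[a]__c
After 15 steps: state q0, head at 1, tape ba__c.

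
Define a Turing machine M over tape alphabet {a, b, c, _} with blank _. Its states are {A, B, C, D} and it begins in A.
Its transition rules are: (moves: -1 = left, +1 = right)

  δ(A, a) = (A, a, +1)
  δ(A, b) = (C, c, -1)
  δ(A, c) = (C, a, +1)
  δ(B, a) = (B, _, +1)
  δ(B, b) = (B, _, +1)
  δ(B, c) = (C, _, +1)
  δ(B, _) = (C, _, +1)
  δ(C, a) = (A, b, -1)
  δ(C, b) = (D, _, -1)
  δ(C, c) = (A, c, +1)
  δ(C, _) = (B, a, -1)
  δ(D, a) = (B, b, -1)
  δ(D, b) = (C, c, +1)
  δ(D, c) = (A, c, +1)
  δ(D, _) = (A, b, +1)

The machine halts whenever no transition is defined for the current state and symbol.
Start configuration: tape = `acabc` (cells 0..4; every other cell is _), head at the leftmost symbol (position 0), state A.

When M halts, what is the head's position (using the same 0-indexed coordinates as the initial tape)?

state=A head=0 tape=_[a]cabc   (A,a)→(A,a,+1)
state=A head=1 tape=_a[c]abc   (A,c)→(C,a,+1)
state=C head=2 tape=_aa[a]bc   (C,a)→(A,b,-1)
state=A head=1 tape=_a[a]bbc   (A,a)→(A,a,+1)
state=A head=2 tape=_aa[b]bc   (A,b)→(C,c,-1)
state=C head=1 tape=_a[a]cbc   (C,a)→(A,b,-1)
state=A head=0 tape=_[a]bcbc   (A,a)→(A,a,+1)
state=A head=1 tape=_a[b]cbc   (A,b)→(C,c,-1)
state=C head=0 tape=_[a]ccbc   (C,a)→(A,b,-1)
state=A head=-1 tape=[_]bccbc
At halt the head is at cell -1.

-1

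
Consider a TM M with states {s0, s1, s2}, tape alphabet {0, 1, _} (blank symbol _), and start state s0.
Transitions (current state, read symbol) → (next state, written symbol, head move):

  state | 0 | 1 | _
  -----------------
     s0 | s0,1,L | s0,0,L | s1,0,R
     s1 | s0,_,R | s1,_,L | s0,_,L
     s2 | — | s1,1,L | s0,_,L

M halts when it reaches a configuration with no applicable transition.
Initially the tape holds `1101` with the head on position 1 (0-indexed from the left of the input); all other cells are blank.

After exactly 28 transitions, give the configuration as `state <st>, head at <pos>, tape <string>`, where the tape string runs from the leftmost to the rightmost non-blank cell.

s0 | _1[1]01__   read 1 → write 0, move L, go to s0
s0 | _[1]001__   read 1 → write 0, move L, go to s0
s0 | [_]0001__   read _ → write 0, move R, go to s1
s1 | 0[0]001__   read 0 → write _, move R, go to s0
s0 | 0_[0]01__   read 0 → write 1, move L, go to s0
s0 | 0[_]101__   read _ → write 0, move R, go to s1
s1 | 00[1]01__   read 1 → write _, move L, go to s1
s1 | 0[0]_01__   read 0 → write _, move R, go to s0
s0 | 0_[_]01__   read _ → write 0, move R, go to s1
s1 | 0_0[0]1__   read 0 → write _, move R, go to s0
s0 | 0_0_[1]__   read 1 → write 0, move L, go to s0
s0 | 0_0[_]0__   read _ → write 0, move R, go to s1
s1 | 0_00[0]__   read 0 → write _, move R, go to s0
s0 | 0_00_[_]_   read _ → write 0, move R, go to s1
s1 | 0_00_0[_]   read _ → write _, move L, go to s0
s0 | 0_00_[0]_   read 0 → write 1, move L, go to s0
s0 | 0_00[_]1_   read _ → write 0, move R, go to s1
s1 | 0_000[1]_   read 1 → write _, move L, go to s1
s1 | 0_00[0]__   read 0 → write _, move R, go to s0
s0 | 0_00_[_]_   read _ → write 0, move R, go to s1
s1 | 0_00_0[_]   read _ → write _, move L, go to s0
s0 | 0_00_[0]_   read 0 → write 1, move L, go to s0
s0 | 0_00[_]1_   read _ → write 0, move R, go to s1
s1 | 0_000[1]_   read 1 → write _, move L, go to s1
s1 | 0_00[0]__   read 0 → write _, move R, go to s0
s0 | 0_00_[_]_   read _ → write 0, move R, go to s1
s1 | 0_00_0[_]   read _ → write _, move L, go to s0
s0 | 0_00_[0]_   read 0 → write 1, move L, go to s0
s0 | 0_00[_]1_
After 28 steps: state s0, head at 3, tape 0_00_1.

state s0, head at 3, tape 0_00_1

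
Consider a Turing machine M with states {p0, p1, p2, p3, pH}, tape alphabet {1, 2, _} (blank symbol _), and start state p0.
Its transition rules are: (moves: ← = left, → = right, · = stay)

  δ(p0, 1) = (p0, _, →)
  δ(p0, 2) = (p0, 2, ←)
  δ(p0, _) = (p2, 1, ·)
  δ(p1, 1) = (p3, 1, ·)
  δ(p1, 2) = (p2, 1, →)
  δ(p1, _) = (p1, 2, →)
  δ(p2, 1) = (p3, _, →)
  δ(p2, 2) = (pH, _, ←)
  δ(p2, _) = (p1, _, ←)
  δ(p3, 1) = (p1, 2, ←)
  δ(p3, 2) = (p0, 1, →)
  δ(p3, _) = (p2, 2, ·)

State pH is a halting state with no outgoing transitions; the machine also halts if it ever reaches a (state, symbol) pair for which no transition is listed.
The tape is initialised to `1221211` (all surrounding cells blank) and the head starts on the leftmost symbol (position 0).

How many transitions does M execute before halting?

state=p0 head=0 tape=[1]221211__   (p0,1)→(p0,_,→)
state=p0 head=1 tape=_[2]21211__   (p0,2)→(p0,2,←)
state=p0 head=0 tape=[_]221211__   (p0,_)→(p2,1,·)
state=p2 head=0 tape=[1]221211__   (p2,1)→(p3,_,→)
state=p3 head=1 tape=_[2]21211__   (p3,2)→(p0,1,→)
state=p0 head=2 tape=_1[2]1211__   (p0,2)→(p0,2,←)
state=p0 head=1 tape=_[1]21211__   (p0,1)→(p0,_,→)
state=p0 head=2 tape=__[2]1211__   (p0,2)→(p0,2,←)
state=p0 head=1 tape=_[_]21211__   (p0,_)→(p2,1,·)
state=p2 head=1 tape=_[1]21211__   (p2,1)→(p3,_,→)
state=p3 head=2 tape=__[2]1211__   (p3,2)→(p0,1,→)
state=p0 head=3 tape=__1[1]211__   (p0,1)→(p0,_,→)
state=p0 head=4 tape=__1_[2]11__   (p0,2)→(p0,2,←)
state=p0 head=3 tape=__1[_]211__   (p0,_)→(p2,1,·)
state=p2 head=3 tape=__1[1]211__   (p2,1)→(p3,_,→)
state=p3 head=4 tape=__1_[2]11__   (p3,2)→(p0,1,→)
state=p0 head=5 tape=__1_1[1]1__   (p0,1)→(p0,_,→)
state=p0 head=6 tape=__1_1_[1]__   (p0,1)→(p0,_,→)
state=p0 head=7 tape=__1_1__[_]_   (p0,_)→(p2,1,·)
state=p2 head=7 tape=__1_1__[1]_   (p2,1)→(p3,_,→)
state=p3 head=8 tape=__1_1___[_]   (p3,_)→(p2,2,·)
state=p2 head=8 tape=__1_1___[2]   (p2,2)→(pH,_,←)
state=pH head=7 tape=__1_1__[_]_
M halts after 22 transitions.

22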